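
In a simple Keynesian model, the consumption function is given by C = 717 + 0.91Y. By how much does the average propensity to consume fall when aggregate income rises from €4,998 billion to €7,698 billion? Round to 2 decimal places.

At Y = 4998: C = 717 + 0.91(4998) = 5265.18, APC = 5265.18/4998 = 1.053
At Y = 7698: C = 7722.18, APC = 7722.18/7698 = 1.003
Fall in APC = 1.053 − 1.003 = 0.05

ΔAPC = 0.05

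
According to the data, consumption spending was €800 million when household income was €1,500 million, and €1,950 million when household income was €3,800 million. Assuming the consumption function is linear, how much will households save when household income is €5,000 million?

S = 2450

MPC = (1950 − 800)/(3800 − 1500) = 1150/2300 = 0.5
a = 800 − 0.5(1500) = 800 − 750 = 50
C = 50 + 0.5(5000) = 2550
S = 5000 − 2550 = 2450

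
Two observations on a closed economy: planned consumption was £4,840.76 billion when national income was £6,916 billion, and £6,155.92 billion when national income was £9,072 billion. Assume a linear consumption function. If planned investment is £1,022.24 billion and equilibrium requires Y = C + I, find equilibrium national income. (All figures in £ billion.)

MPC = (6155.92 − 4840.76)/(9072 − 6916) = 1315.16/2156 = 0.61
a = 4840.76 − 0.61(6916) = 622
Equilibrium: Y = 622 + 0.61Y + 1022.24
0.39Y = 1644.24, so Y = 1644.24/0.39 = 4216

Y = 4216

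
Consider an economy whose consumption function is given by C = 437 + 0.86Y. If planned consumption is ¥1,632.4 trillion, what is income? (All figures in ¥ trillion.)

Y = 1390

437 + 0.86Y = 1632.4
0.86Y = 1195.4, so Y = 1195.4/0.86 = 1390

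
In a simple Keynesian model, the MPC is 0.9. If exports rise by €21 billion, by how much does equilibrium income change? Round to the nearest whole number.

ΔY ≈ 210

The multiplier is 1/(1 − MPC) = 1/0.1.
ΔY = 21/0.1 = 210.00 ≈ 210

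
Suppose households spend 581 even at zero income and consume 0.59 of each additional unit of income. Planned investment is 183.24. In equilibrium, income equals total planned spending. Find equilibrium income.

Y = 1864

Y = C + I = 581 + 0.59Y + 183.24
Y − 0.59Y = 764.24
0.41Y = 764.24, so Y = 764.24/0.41 = 1864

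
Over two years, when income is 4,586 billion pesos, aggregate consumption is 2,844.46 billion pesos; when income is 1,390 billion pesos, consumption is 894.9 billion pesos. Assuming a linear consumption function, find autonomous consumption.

a = 47

MPC = ΔC/ΔY = (2844.46 − 894.9)/(4586 − 1390) = 1949.56/3196 = 0.61
a = C − MPC·Y = 894.9 − 0.61(1390) = 894.9 − 847.9 = 47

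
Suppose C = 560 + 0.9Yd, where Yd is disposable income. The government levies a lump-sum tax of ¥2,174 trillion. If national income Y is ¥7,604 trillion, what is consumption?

Yd = Y − T = 7604 − 2174 = 5430
C = 560 + 0.9(5430) = 560 + 4887 = 5447

C = 5447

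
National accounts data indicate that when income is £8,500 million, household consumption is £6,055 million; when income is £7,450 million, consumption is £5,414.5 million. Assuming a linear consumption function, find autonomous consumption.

a = 870

MPC = ΔC/ΔY = (6055 − 5414.5)/(8500 − 7450) = 640.5/1050 = 0.61
a = C − MPC·Y = 5414.5 − 0.61(7450) = 5414.5 − 4544.5 = 870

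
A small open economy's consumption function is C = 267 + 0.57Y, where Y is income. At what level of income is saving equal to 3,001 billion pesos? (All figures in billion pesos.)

Y = 7600

S = Y − C = -267 + 0.43Y
-267 + 0.43Y = 3001, so 0.43Y = 3268 and Y = 7600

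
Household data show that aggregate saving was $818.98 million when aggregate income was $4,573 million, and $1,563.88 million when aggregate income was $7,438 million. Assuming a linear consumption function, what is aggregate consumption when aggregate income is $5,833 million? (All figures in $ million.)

C = 4686.42

MPS = ΔS/ΔY = (1563.88 − 818.98)/(7438 − 4573) = 744.9/2865 = 0.26
MPC = 1 − MPS = 0.74
Autonomous saving = 818.98 − 0.26(4573) = -370, so a = 370
C = 370 + 0.74(5833) = 370 + 4316.42 = 4686.42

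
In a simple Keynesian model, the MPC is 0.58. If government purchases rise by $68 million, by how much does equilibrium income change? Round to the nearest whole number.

ΔY ≈ 162

The multiplier is 1/(1 − MPC) = 1/0.42.
ΔY = 68/0.42 = 161.90 ≈ 162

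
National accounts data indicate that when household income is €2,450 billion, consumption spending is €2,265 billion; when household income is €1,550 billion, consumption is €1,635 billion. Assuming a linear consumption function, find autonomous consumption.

a = 550

MPC = ΔC/ΔY = (2265 − 1635)/(2450 − 1550) = 630/900 = 0.7
a = C − MPC·Y = 1635 − 0.7(1550) = 1635 − 1085 = 550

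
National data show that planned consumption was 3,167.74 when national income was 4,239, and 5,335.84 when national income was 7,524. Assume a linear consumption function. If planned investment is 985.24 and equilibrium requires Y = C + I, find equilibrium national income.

Y = 3986

MPC = (5335.84 − 3167.74)/(7524 − 4239) = 2168.1/3285 = 0.66
a = 3167.74 − 0.66(4239) = 370
Equilibrium: Y = 370 + 0.66Y + 985.24
0.34Y = 1355.24, so Y = 1355.24/0.34 = 3986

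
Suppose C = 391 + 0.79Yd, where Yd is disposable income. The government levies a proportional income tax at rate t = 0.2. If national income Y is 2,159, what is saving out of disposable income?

Yd = (1 − 0.2)(2159) = 0.8(2159) = 1727.2
C = 391 + 0.79(1727.2) = 391 + 1364.488 = 1755.488
S = Yd − C = 1727.2 − 1755.488 = -28.288

S = -28.288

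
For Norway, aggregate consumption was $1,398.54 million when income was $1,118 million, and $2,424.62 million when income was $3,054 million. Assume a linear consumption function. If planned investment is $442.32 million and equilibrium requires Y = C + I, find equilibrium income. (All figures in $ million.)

MPC = (2424.62 − 1398.54)/(3054 − 1118) = 1026.08/1936 = 0.53
a = 1398.54 − 0.53(1118) = 806
Equilibrium: Y = 806 + 0.53Y + 442.32
0.47Y = 1248.32, so Y = 1248.32/0.47 = 2656

Y = 2656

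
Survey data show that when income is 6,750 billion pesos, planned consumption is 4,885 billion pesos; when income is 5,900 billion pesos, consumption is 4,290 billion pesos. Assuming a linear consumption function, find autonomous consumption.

MPC = ΔC/ΔY = (4885 − 4290)/(6750 − 5900) = 595/850 = 0.7
a = C − MPC·Y = 4290 − 0.7(5900) = 4290 − 4130 = 160

a = 160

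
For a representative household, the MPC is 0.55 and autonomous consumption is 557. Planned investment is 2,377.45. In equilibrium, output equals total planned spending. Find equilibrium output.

Y = C + I = 557 + 0.55Y + 2377.45
Y − 0.55Y = 2934.45
0.45Y = 2934.45, so Y = 2934.45/0.45 = 6521

Y = 6521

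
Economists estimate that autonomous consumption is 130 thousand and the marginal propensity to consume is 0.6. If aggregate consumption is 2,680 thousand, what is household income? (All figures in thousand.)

Y = 4250

130 + 0.6Y = 2680
0.6Y = 2550, so Y = 2550/0.6 = 4250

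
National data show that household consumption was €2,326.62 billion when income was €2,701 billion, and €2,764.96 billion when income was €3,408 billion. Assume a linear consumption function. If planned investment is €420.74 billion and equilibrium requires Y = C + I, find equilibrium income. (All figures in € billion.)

MPC = (2764.96 − 2326.62)/(3408 − 2701) = 438.34/707 = 0.62
a = 2326.62 − 0.62(2701) = 652
Equilibrium: Y = 652 + 0.62Y + 420.74
0.38Y = 1072.74, so Y = 1072.74/0.38 = 2823

Y = 2823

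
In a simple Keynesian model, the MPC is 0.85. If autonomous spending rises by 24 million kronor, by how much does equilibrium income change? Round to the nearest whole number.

The multiplier is 1/(1 − MPC) = 1/0.15.
ΔY = 24/0.15 = 160.00 ≈ 160

ΔY ≈ 160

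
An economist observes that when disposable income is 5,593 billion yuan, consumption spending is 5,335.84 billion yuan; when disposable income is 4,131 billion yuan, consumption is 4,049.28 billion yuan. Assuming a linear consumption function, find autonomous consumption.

a = 414

MPC = ΔC/ΔY = (5335.84 − 4049.28)/(5593 − 4131) = 1286.56/1462 = 0.88
a = C − MPC·Y = 4049.28 − 0.88(4131) = 4049.28 − 3635.28 = 414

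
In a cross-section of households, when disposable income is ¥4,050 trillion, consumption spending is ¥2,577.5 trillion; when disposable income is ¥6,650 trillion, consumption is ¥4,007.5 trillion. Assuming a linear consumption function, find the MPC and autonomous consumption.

MPC = 0.55; a = 350

MPC = ΔC/ΔY = (4007.5 − 2577.5)/(6650 − 4050) = 1430/2600 = 0.55
a = C − MPC·Y = 2577.5 − 0.55(4050) = 2577.5 − 2227.5 = 350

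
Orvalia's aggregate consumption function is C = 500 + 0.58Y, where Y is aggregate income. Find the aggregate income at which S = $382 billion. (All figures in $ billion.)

Y = 2100

S = Y − C = -500 + 0.42Y
-500 + 0.42Y = 382, so 0.42Y = 882 and Y = 2100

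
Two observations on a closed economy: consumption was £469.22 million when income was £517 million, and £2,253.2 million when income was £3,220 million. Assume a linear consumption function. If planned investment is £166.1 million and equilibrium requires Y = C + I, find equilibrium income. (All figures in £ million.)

MPC = (2253.2 − 469.22)/(3220 − 517) = 1783.98/2703 = 0.66
a = 469.22 − 0.66(517) = 128
Equilibrium: Y = 128 + 0.66Y + 166.1
0.34Y = 294.1, so Y = 294.1/0.34 = 865

Y = 865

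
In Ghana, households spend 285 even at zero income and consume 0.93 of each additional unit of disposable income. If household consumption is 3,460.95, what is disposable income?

Y = 3415

285 + 0.93Y = 3460.95
0.93Y = 3175.95, so Y = 3175.95/0.93 = 3415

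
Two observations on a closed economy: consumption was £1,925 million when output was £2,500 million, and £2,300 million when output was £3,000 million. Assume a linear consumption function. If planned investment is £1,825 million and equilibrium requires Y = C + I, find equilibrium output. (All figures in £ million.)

Y = 7500

MPC = (2300 − 1925)/(3000 − 2500) = 375/500 = 0.75
a = 1925 − 0.75(2500) = 50
Equilibrium: Y = 50 + 0.75Y + 1825
0.25Y = 1875, so Y = 1875/0.25 = 7500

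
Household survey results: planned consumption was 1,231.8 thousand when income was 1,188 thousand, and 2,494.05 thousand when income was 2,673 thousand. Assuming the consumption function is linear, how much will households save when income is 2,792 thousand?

S = 196.8

MPC = (2494.05 − 1231.8)/(2673 − 1188) = 1262.25/1485 = 0.85
a = 1231.8 − 0.85(1188) = 1231.8 − 1009.8 = 222
C = 222 + 0.85(2792) = 2595.2
S = 2792 − 2595.2 = 196.8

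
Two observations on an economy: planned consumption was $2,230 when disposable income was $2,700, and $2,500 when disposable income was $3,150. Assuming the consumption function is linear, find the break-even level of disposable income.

MPC = (2500 − 2230)/(3150 − 2700) = 270/450 = 0.6
a = 2230 − 0.6(2700) = 2230 − 1620 = 610
Break-even: Y = a/(1−MPC) = 610/0.4 = 1525

Y = 1525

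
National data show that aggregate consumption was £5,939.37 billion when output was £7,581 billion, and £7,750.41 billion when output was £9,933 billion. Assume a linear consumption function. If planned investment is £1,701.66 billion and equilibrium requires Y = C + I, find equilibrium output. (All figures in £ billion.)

Y = 7842

MPC = (7750.41 − 5939.37)/(9933 − 7581) = 1811.04/2352 = 0.77
a = 5939.37 − 0.77(7581) = 102
Equilibrium: Y = 102 + 0.77Y + 1701.66
0.23Y = 1803.66, so Y = 1803.66/0.23 = 7842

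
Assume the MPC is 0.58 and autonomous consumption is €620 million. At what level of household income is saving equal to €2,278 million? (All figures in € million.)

S = Y − C = -620 + 0.42Y
-620 + 0.42Y = 2278, so 0.42Y = 2898 and Y = 6900

Y = 6900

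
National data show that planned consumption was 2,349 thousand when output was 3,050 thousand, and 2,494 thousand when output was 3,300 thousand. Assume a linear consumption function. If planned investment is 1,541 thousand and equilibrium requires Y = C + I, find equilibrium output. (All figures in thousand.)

Y = 5050

MPC = (2494 − 2349)/(3300 − 3050) = 145/250 = 0.58
a = 2349 − 0.58(3050) = 580
Equilibrium: Y = 580 + 0.58Y + 1541
0.42Y = 2121, so Y = 2121/0.42 = 5050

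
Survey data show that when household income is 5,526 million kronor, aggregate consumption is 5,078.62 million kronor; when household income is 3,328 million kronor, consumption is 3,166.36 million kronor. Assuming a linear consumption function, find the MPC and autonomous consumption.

MPC = 0.87; a = 271

MPC = ΔC/ΔY = (5078.62 − 3166.36)/(5526 − 3328) = 1912.26/2198 = 0.87
a = C − MPC·Y = 3166.36 − 0.87(3328) = 3166.36 − 2895.36 = 271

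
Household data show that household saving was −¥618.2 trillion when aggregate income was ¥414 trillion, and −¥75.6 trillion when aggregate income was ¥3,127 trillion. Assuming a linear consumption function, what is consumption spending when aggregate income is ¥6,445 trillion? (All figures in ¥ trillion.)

C = 5857

MPS = ΔS/ΔY = (-75.6 − (-618.2))/(3127 − 414) = 542.6/2713 = 0.2
MPC = 1 − MPS = 0.8
Autonomous saving = -618.2 − 0.2(414) = -701, so a = 701
C = 701 + 0.8(6445) = 701 + 5156 = 5857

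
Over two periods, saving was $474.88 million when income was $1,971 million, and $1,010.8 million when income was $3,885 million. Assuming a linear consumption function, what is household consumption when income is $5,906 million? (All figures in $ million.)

MPS = ΔS/ΔY = (1010.8 − 474.88)/(3885 − 1971) = 535.92/1914 = 0.28
MPC = 1 − MPS = 0.72
Autonomous saving = 474.88 − 0.28(1971) = -77, so a = 77
C = 77 + 0.72(5906) = 77 + 4252.32 = 4329.32

C = 4329.32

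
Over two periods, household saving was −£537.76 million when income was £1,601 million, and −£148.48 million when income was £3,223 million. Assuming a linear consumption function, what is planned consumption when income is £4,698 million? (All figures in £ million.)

MPS = ΔS/ΔY = (-148.48 − (-537.76))/(3223 − 1601) = 389.28/1622 = 0.24
MPC = 1 − MPS = 0.76
Autonomous saving = -537.76 − 0.24(1601) = -922, so a = 922
C = 922 + 0.76(4698) = 922 + 3570.48 = 4492.48

C = 4492.48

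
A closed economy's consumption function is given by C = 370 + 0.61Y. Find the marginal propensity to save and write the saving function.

MPS = 1 − MPC = 1 − 0.61 = 0.39
S = Y − C = -370 + 0.39Y

MPS = 0.39; S = -370 + 0.39Y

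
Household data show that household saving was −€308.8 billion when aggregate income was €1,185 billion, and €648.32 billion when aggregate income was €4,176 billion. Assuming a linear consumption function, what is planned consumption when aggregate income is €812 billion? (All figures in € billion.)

MPS = ΔS/ΔY = (648.32 − (-308.8))/(4176 − 1185) = 957.12/2991 = 0.32
MPC = 1 − MPS = 0.68
Autonomous saving = -308.8 − 0.32(1185) = -688, so a = 688
C = 688 + 0.68(812) = 688 + 552.16 = 1240.16

C = 1240.16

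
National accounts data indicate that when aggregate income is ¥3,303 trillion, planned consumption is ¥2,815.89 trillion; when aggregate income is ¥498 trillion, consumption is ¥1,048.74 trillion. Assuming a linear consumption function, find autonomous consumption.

MPC = ΔC/ΔY = (2815.89 − 1048.74)/(3303 − 498) = 1767.15/2805 = 0.63
a = C − MPC·Y = 1048.74 − 0.63(498) = 1048.74 − 313.74 = 735

a = 735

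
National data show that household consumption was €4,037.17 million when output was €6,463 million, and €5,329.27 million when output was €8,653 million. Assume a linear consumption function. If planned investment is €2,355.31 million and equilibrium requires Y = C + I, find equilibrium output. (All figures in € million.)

Y = 6291

MPC = (5329.27 − 4037.17)/(8653 − 6463) = 1292.1/2190 = 0.59
a = 4037.17 − 0.59(6463) = 224
Equilibrium: Y = 224 + 0.59Y + 2355.31
0.41Y = 2579.31, so Y = 2579.31/0.41 = 6291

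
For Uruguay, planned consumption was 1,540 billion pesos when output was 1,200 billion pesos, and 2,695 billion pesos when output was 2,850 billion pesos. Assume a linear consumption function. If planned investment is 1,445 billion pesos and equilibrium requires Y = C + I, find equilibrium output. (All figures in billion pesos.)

Y = 7150

MPC = (2695 − 1540)/(2850 − 1200) = 1155/1650 = 0.7
a = 1540 − 0.7(1200) = 700
Equilibrium: Y = 700 + 0.7Y + 1445
0.3Y = 2145, so Y = 2145/0.3 = 7150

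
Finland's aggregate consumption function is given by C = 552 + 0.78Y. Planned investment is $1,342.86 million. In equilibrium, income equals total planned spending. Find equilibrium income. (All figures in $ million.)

Y = 8613

Y = C + I = 552 + 0.78Y + 1342.86
Y − 0.78Y = 1894.86
0.22Y = 1894.86, so Y = 1894.86/0.22 = 8613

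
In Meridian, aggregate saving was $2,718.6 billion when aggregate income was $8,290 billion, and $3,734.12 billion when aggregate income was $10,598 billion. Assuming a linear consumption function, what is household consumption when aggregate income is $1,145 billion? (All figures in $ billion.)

MPS = ΔS/ΔY = (3734.12 − 2718.6)/(10598 − 8290) = 1015.52/2308 = 0.44
MPC = 1 − MPS = 0.56
Autonomous saving = 2718.6 − 0.44(8290) = -929, so a = 929
C = 929 + 0.56(1145) = 929 + 641.2 = 1570.2

C = 1570.2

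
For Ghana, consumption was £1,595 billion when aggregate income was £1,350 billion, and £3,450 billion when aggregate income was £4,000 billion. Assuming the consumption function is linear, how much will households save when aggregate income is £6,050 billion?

S = 1165

MPC = (3450 − 1595)/(4000 − 1350) = 1855/2650 = 0.7
a = 1595 − 0.7(1350) = 1595 − 945 = 650
C = 650 + 0.7(6050) = 4885
S = 6050 − 4885 = 1165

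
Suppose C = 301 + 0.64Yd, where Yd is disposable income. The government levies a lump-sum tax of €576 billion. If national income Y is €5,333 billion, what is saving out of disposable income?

S = 1411.52

Yd = Y − T = 5333 − 576 = 4757
C = 301 + 0.64(4757) = 301 + 3044.48 = 3345.48
S = Yd − C = 4757 − 3345.48 = 1411.52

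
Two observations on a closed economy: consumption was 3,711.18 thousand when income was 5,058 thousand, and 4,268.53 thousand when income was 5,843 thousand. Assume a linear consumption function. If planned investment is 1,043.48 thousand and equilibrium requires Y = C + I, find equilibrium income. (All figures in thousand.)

Y = 4012

MPC = (4268.53 − 3711.18)/(5843 − 5058) = 557.35/785 = 0.71
a = 3711.18 − 0.71(5058) = 120
Equilibrium: Y = 120 + 0.71Y + 1043.48
0.29Y = 1163.48, so Y = 1163.48/0.29 = 4012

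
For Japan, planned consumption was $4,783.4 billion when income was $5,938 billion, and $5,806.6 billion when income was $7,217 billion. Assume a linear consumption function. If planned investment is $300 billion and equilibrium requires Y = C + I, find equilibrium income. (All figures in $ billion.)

Y = 1665

MPC = (5806.6 − 4783.4)/(7217 − 5938) = 1023.2/1279 = 0.8
a = 4783.4 − 0.8(5938) = 33
Equilibrium: Y = 33 + 0.8Y + 300
0.2Y = 333, so Y = 333/0.2 = 1665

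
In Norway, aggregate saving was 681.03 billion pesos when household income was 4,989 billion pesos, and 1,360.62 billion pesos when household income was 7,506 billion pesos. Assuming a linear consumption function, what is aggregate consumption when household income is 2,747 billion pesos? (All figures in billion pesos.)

C = 2671.31

MPS = ΔS/ΔY = (1360.62 − 681.03)/(7506 − 4989) = 679.59/2517 = 0.27
MPC = 1 − MPS = 0.73
Autonomous saving = 681.03 − 0.27(4989) = -666, so a = 666
C = 666 + 0.73(2747) = 666 + 2005.31 = 2671.31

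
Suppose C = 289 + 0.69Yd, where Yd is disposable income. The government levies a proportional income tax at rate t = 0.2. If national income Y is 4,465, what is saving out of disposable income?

S = 818.32

Yd = (1 − 0.2)(4465) = 0.8(4465) = 3572
C = 289 + 0.69(3572) = 289 + 2464.68 = 2753.68
S = Yd − C = 3572 − 2753.68 = 818.32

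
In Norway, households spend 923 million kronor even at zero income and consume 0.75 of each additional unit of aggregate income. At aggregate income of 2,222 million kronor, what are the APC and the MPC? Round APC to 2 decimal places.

MPC = 0.75 (the slope of the consumption function)
C = 923 + 0.75(2222) = 2589.5, so APC = 2589.5/2222 = 1.17

APC = 1.17; MPC = 0.75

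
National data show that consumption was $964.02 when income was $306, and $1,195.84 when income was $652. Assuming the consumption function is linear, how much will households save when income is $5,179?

MPC = (1195.84 − 964.02)/(652 − 306) = 231.82/346 = 0.67
a = 964.02 − 0.67(306) = 964.02 − 205.02 = 759
C = 759 + 0.67(5179) = 4228.93
S = 5179 − 4228.93 = 950.07

S = 950.07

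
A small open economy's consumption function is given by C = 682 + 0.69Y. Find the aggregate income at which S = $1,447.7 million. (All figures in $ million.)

S = Y − C = -682 + 0.31Y
-682 + 0.31Y = 1447.7, so 0.31Y = 2129.7 and Y = 6870

Y = 6870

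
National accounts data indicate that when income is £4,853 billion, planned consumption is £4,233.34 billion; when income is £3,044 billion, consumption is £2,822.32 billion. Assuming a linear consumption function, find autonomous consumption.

MPC = ΔC/ΔY = (4233.34 − 2822.32)/(4853 − 3044) = 1411.02/1809 = 0.78
a = C − MPC·Y = 2822.32 − 0.78(3044) = 2822.32 − 2374.32 = 448

a = 448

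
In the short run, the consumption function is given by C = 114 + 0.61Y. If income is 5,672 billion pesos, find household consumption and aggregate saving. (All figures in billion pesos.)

C = 3573.92; S = 2098.08

C = 114 + 0.61(5672) = 114 + 3459.92 = 3573.92
S = Y − C = 5672 − 3573.92 = 2098.08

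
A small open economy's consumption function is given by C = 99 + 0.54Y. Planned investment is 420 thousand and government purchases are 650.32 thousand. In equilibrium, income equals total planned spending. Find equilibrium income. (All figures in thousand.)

Y = 2542

Y = C + I + G = 99 + 0.54Y + 420 + 650.32
Y − 0.54Y = 1169.32
0.46Y = 1169.32, so Y = 1169.32/0.46 = 2542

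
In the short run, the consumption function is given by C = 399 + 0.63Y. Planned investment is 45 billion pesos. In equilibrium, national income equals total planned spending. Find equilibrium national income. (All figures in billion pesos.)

Y = C + I = 399 + 0.63Y + 45
Y − 0.63Y = 444
0.37Y = 444, so Y = 444/0.37 = 1200

Y = 1200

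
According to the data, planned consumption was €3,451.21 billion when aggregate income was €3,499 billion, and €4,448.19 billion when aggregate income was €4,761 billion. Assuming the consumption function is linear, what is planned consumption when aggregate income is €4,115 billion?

MPC = (4448.19 − 3451.21)/(4761 − 3499) = 996.98/1262 = 0.79
a = 3451.21 − 0.79(3499) = 3451.21 − 2764.21 = 687
C = 687 + 0.79(4115) = 687 + 3250.85 = 3937.85

C = 3937.85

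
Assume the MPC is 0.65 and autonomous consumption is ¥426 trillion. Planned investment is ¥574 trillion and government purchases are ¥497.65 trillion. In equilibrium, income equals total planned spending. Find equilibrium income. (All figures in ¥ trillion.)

Y = 4279

Y = C + I + G = 426 + 0.65Y + 574 + 497.65
Y − 0.65Y = 1497.65
0.35Y = 1497.65, so Y = 1497.65/0.35 = 4279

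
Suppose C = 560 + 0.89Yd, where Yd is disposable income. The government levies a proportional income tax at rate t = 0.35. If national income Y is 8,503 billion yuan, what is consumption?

Yd = (1 − 0.35)(8503) = 0.65(8503) = 5526.95
C = 560 + 0.89(5526.95) = 560 + 4918.9855 = 5478.9855

C = 5478.9855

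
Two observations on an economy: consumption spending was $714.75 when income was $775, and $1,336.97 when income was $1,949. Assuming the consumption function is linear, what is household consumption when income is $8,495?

C = 4806.35

MPC = (1336.97 − 714.75)/(1949 − 775) = 622.22/1174 = 0.53
a = 714.75 − 0.53(775) = 714.75 − 410.75 = 304
C = 304 + 0.53(8495) = 304 + 4502.35 = 4806.35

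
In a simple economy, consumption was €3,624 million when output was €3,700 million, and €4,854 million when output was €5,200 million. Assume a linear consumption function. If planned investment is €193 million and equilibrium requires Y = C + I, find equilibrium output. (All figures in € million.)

Y = 4350

MPC = (4854 − 3624)/(5200 − 3700) = 1230/1500 = 0.82
a = 3624 − 0.82(3700) = 590
Equilibrium: Y = 590 + 0.82Y + 193
0.18Y = 783, so Y = 783/0.18 = 4350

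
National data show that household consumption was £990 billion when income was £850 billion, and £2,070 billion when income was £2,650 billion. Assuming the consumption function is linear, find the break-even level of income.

MPC = (2070 − 990)/(2650 − 850) = 1080/1800 = 0.6
a = 990 − 0.6(850) = 990 − 510 = 480
Break-even: Y = a/(1−MPC) = 480/0.4 = 1200

Y = 1200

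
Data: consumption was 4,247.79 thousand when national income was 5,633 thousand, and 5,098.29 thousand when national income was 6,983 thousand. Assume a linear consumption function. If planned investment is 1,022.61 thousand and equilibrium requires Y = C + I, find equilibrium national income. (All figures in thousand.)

Y = 4653

MPC = (5098.29 − 4247.79)/(6983 − 5633) = 850.5/1350 = 0.63
a = 4247.79 − 0.63(5633) = 699
Equilibrium: Y = 699 + 0.63Y + 1022.61
0.37Y = 1721.61, so Y = 1721.61/0.37 = 4653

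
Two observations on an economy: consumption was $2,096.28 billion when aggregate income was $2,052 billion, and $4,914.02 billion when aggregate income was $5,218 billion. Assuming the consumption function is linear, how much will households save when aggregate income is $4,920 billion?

MPC = (4914.02 − 2096.28)/(5218 − 2052) = 2817.74/3166 = 0.89
a = 2096.28 − 0.89(2052) = 2096.28 − 1826.28 = 270
C = 270 + 0.89(4920) = 4648.8
S = 4920 − 4648.8 = 271.2

S = 271.2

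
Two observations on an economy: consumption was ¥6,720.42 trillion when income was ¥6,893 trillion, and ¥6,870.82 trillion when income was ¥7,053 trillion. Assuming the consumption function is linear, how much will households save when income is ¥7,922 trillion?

S = 234.32

MPC = (6870.82 − 6720.42)/(7053 − 6893) = 150.4/160 = 0.94
a = 6720.42 − 0.94(6893) = 6720.42 − 6479.42 = 241
C = 241 + 0.94(7922) = 7687.68
S = 7922 − 7687.68 = 234.32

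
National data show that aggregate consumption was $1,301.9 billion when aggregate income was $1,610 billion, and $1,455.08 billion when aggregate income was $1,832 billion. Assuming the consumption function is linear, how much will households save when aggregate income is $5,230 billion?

MPC = (1455.08 − 1301.9)/(1832 − 1610) = 153.18/222 = 0.69
a = 1301.9 − 0.69(1610) = 1301.9 − 1110.9 = 191
C = 191 + 0.69(5230) = 3799.7
S = 5230 − 3799.7 = 1430.3

S = 1430.3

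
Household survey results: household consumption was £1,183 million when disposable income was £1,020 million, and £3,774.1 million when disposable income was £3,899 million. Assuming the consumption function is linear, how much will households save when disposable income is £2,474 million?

S = -17.6

MPC = (3774.1 − 1183)/(3899 − 1020) = 2591.1/2879 = 0.9
a = 1183 − 0.9(1020) = 1183 − 918 = 265
C = 265 + 0.9(2474) = 2491.6
S = 2474 − 2491.6 = -17.6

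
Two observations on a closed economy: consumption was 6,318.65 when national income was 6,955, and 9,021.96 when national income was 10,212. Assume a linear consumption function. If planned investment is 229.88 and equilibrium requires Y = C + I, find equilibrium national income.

Y = 4564

MPC = (9021.96 − 6318.65)/(10212 − 6955) = 2703.31/3257 = 0.83
a = 6318.65 − 0.83(6955) = 546
Equilibrium: Y = 546 + 0.83Y + 229.88
0.17Y = 775.88, so Y = 775.88/0.17 = 4564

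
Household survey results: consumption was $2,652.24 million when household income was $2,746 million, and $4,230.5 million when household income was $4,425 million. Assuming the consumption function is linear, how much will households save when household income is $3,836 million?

MPC = (4230.5 − 2652.24)/(4425 − 2746) = 1578.26/1679 = 0.94
a = 2652.24 − 0.94(2746) = 2652.24 − 2581.24 = 71
C = 71 + 0.94(3836) = 3676.84
S = 3836 − 3676.84 = 159.16

S = 159.16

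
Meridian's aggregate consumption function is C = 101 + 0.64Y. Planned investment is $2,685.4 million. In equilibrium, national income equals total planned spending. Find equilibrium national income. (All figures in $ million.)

Y = C + I = 101 + 0.64Y + 2685.4
Y − 0.64Y = 2786.4
0.36Y = 2786.4, so Y = 2786.4/0.36 = 7740

Y = 7740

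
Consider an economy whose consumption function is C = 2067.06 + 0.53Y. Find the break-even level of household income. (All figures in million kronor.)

Y = 4398

At break-even, C = Y: 2067.06 + 0.53Y = Y
0.47Y = 2067.06, so Y = 2067.06/0.47 = 4398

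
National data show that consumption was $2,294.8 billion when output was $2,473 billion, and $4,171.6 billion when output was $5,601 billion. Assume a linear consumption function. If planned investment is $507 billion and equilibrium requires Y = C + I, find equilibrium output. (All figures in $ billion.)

MPC = (4171.6 − 2294.8)/(5601 − 2473) = 1876.8/3128 = 0.6
a = 2294.8 − 0.6(2473) = 811
Equilibrium: Y = 811 + 0.6Y + 507
0.4Y = 1318, so Y = 1318/0.4 = 3295

Y = 3295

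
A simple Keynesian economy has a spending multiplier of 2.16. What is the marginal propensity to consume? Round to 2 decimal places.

k = 1/(1 − MPC), so 1 − MPC = 1/k = 1/2.16 = 0.4630
MPC = 1 − 0.4630 = 0.54

MPC = 0.54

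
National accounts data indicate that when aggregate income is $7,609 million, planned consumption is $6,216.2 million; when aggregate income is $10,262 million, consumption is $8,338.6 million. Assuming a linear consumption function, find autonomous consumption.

MPC = ΔC/ΔY = (8338.6 − 6216.2)/(10262 − 7609) = 2122.4/2653 = 0.8
a = C − MPC·Y = 6216.2 − 0.8(7609) = 6216.2 − 6087.2 = 129

a = 129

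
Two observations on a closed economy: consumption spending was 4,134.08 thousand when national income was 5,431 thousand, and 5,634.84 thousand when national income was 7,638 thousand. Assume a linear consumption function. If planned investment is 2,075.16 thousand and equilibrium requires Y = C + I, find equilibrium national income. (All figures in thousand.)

Y = 7863

MPC = (5634.84 − 4134.08)/(7638 − 5431) = 1500.76/2207 = 0.68
a = 4134.08 − 0.68(5431) = 441
Equilibrium: Y = 441 + 0.68Y + 2075.16
0.32Y = 2516.16, so Y = 2516.16/0.32 = 7863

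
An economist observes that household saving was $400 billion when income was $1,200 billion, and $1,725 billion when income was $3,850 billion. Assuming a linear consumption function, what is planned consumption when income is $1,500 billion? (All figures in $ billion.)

MPS = ΔS/ΔY = (1725 − 400)/(3850 − 1200) = 1325/2650 = 0.5
MPC = 1 − MPS = 0.5
Autonomous saving = 400 − 0.5(1200) = -200, so a = 200
C = 200 + 0.5(1500) = 200 + 750 = 950

C = 950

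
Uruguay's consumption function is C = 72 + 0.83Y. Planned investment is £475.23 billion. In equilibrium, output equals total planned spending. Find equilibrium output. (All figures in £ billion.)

Y = 3219

Y = C + I = 72 + 0.83Y + 475.23
Y − 0.83Y = 547.23
0.17Y = 547.23, so Y = 547.23/0.17 = 3219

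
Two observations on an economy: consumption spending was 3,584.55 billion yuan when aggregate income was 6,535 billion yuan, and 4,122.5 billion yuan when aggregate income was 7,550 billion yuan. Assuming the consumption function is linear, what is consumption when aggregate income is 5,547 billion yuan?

MPC = (4122.5 − 3584.55)/(7550 − 6535) = 537.95/1015 = 0.53
a = 3584.55 − 0.53(6535) = 3584.55 − 3463.55 = 121
C = 121 + 0.53(5547) = 121 + 2939.91 = 3060.91

C = 3060.91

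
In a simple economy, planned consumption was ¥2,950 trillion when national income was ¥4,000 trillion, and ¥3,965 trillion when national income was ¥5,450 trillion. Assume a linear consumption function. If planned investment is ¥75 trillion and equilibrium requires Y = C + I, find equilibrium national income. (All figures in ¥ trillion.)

Y = 750

MPC = (3965 − 2950)/(5450 − 4000) = 1015/1450 = 0.7
a = 2950 − 0.7(4000) = 150
Equilibrium: Y = 150 + 0.7Y + 75
0.3Y = 225, so Y = 225/0.3 = 750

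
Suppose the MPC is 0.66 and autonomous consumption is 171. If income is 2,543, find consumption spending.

C = 171 + 0.66(2543) = 171 + 1678.38 = 1849.38

C = 1849.38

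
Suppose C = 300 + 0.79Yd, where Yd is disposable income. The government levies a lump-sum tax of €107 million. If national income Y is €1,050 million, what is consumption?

C = 1044.97

Yd = Y − T = 1050 − 107 = 943
C = 300 + 0.79(943) = 300 + 744.97 = 1044.97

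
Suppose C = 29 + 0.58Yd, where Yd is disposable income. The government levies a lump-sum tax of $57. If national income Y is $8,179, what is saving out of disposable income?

S = 3382.24

Yd = Y − T = 8179 − 57 = 8122
C = 29 + 0.58(8122) = 29 + 4710.76 = 4739.76
S = Yd − C = 8122 − 4739.76 = 3382.24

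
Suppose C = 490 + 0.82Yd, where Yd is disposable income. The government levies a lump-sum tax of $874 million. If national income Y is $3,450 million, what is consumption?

Yd = Y − T = 3450 − 874 = 2576
C = 490 + 0.82(2576) = 490 + 2112.32 = 2602.32

C = 2602.32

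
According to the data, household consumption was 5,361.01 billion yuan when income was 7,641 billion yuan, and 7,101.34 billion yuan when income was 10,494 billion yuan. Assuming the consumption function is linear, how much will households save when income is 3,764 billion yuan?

MPC = (7101.34 − 5361.01)/(10494 − 7641) = 1740.33/2853 = 0.61
a = 5361.01 − 0.61(7641) = 5361.01 − 4661.01 = 700
C = 700 + 0.61(3764) = 2996.04
S = 3764 − 2996.04 = 767.96

S = 767.96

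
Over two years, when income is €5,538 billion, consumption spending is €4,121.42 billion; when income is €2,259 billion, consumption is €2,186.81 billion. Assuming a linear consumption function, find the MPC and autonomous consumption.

MPC = ΔC/ΔY = (4121.42 − 2186.81)/(5538 − 2259) = 1934.61/3279 = 0.59
a = C − MPC·Y = 2186.81 − 0.59(2259) = 2186.81 − 1332.81 = 854

MPC = 0.59; a = 854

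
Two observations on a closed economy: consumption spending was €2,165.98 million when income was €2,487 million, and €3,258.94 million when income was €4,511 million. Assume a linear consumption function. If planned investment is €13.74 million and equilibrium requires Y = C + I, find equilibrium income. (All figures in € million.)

Y = 1819

MPC = (3258.94 − 2165.98)/(4511 − 2487) = 1092.96/2024 = 0.54
a = 2165.98 − 0.54(2487) = 823
Equilibrium: Y = 823 + 0.54Y + 13.74
0.46Y = 836.74, so Y = 836.74/0.46 = 1819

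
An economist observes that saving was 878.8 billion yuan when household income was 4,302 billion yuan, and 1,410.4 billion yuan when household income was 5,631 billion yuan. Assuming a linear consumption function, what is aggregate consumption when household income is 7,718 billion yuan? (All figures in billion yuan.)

MPS = ΔS/ΔY = (1410.4 − 878.8)/(5631 − 4302) = 531.6/1329 = 0.4
MPC = 1 − MPS = 0.6
Autonomous saving = 878.8 − 0.4(4302) = -842, so a = 842
C = 842 + 0.6(7718) = 842 + 4630.8 = 5472.8

C = 5472.8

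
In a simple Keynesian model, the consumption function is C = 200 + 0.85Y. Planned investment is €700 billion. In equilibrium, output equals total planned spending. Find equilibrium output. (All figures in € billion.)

Y = 6000

Y = C + I = 200 + 0.85Y + 700
Y − 0.85Y = 900
0.15Y = 900, so Y = 900/0.15 = 6000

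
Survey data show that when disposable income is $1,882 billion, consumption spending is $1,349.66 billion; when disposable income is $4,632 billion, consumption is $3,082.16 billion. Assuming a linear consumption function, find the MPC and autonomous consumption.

MPC = 0.63; a = 164

MPC = ΔC/ΔY = (3082.16 − 1349.66)/(4632 − 1882) = 1732.5/2750 = 0.63
a = C − MPC·Y = 1349.66 − 0.63(1882) = 1349.66 − 1185.66 = 164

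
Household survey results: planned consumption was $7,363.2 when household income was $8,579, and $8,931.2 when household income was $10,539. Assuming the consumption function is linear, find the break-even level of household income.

Y = 2500

MPC = (8931.2 − 7363.2)/(10539 − 8579) = 1568/1960 = 0.8
a = 7363.2 − 0.8(8579) = 7363.2 − 6863.2 = 500
Break-even: Y = a/(1−MPC) = 500/0.2 = 2500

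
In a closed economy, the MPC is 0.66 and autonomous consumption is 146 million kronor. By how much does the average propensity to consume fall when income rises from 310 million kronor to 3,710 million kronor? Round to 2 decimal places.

ΔAPC = 0.43

At Y = 310: C = 146 + 0.66(310) = 350.6, APC = 350.6/310 = 1.131
At Y = 3710: C = 2594.6, APC = 2594.6/3710 = 0.699
Fall in APC = 1.131 − 0.699 = 0.432 ≈ 0.43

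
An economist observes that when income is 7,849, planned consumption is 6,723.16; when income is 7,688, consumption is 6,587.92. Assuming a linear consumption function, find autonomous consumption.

MPC = ΔC/ΔY = (6723.16 − 6587.92)/(7849 − 7688) = 135.24/161 = 0.84
a = C − MPC·Y = 6587.92 − 0.84(7688) = 6587.92 − 6457.92 = 130

a = 130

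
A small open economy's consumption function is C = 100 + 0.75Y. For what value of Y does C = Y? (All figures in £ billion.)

At break-even, C = Y: 100 + 0.75Y = Y
0.25Y = 100, so Y = 100/0.25 = 400

Y = 400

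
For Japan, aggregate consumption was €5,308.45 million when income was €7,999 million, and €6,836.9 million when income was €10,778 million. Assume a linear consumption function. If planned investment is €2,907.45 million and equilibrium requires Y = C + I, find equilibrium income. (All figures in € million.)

MPC = (6836.9 − 5308.45)/(10778 − 7999) = 1528.45/2779 = 0.55
a = 5308.45 − 0.55(7999) = 909
Equilibrium: Y = 909 + 0.55Y + 2907.45
0.45Y = 3816.45, so Y = 3816.45/0.45 = 8481

Y = 8481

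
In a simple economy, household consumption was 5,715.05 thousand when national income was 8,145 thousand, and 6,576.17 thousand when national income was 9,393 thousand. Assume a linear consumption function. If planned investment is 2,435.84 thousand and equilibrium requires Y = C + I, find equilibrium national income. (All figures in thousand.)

Y = 8164

MPC = (6576.17 − 5715.05)/(9393 − 8145) = 861.12/1248 = 0.69
a = 5715.05 − 0.69(8145) = 95
Equilibrium: Y = 95 + 0.69Y + 2435.84
0.31Y = 2530.84, so Y = 2530.84/0.31 = 8164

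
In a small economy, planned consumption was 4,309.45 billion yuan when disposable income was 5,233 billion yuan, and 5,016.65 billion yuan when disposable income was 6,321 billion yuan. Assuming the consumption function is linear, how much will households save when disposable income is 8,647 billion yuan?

S = 2118.45

MPC = (5016.65 − 4309.45)/(6321 − 5233) = 707.2/1088 = 0.65
a = 4309.45 − 0.65(5233) = 4309.45 − 3401.45 = 908
C = 908 + 0.65(8647) = 6528.55
S = 8647 − 6528.55 = 2118.45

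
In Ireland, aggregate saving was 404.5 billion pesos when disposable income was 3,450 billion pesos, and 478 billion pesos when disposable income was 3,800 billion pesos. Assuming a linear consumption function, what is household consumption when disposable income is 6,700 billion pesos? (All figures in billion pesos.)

C = 5613

MPS = ΔS/ΔY = (478 − 404.5)/(3800 − 3450) = 73.5/350 = 0.21
MPC = 1 − MPS = 0.79
Autonomous saving = 404.5 − 0.21(3450) = -320, so a = 320
C = 320 + 0.79(6700) = 320 + 5293 = 5613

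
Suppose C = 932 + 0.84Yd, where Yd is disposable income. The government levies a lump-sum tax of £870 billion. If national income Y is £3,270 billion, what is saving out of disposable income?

S = -548

Yd = Y − T = 3270 − 870 = 2400
C = 932 + 0.84(2400) = 932 + 2016 = 2948
S = Yd − C = 2400 − 2948 = -548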